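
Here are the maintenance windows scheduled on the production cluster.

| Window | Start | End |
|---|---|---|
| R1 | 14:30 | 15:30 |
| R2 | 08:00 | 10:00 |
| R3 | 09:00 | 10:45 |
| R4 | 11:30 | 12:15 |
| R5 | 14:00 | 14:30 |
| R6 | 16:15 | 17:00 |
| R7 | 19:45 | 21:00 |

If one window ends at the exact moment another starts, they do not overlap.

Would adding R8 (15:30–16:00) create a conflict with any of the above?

R2: ends 10:00 at or before R8 starts 15:30 → clear.
R3: ends 10:45 at or before R8 starts 15:30 → clear.
R4: ends 12:15 at or before R8 starts 15:30 → clear.
R5: ends 14:30 at or before R8 starts 15:30 → clear.
R1: ends 15:30 at or before R8 starts 15:30 → clear.
R6: starts 16:15 at or after R8 ends 16:00 → clear.
R7: starts 19:45 at or after R8 ends 16:00 → clear.

No — it doesn't clash with anything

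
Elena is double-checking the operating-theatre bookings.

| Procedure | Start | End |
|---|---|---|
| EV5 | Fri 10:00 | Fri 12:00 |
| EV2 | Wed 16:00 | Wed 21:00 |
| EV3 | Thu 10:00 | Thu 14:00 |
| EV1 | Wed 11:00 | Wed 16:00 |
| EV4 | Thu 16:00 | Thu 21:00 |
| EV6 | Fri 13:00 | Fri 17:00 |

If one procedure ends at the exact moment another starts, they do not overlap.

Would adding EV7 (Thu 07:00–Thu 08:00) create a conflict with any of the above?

EV1: ends Wed 16:00 at or before EV7 starts Thu 07:00 → clear.
EV2: ends Wed 21:00 at or before EV7 starts Thu 07:00 → clear.
EV3: starts Thu 10:00 at or after EV7 ends Thu 08:00 → clear.
EV4: starts Thu 16:00 at or after EV7 ends Thu 08:00 → clear.
EV5: starts Fri 10:00 at or after EV7 ends Thu 08:00 → clear.
EV6: starts Fri 13:00 at or after EV7 ends Thu 08:00 → clear.

No — it doesn't clash with anything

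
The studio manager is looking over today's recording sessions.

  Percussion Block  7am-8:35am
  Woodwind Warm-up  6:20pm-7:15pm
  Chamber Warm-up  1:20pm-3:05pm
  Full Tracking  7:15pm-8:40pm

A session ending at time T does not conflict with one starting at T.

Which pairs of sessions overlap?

Sorted by start: Percussion Block, Chamber Warm-up, Woodwind Warm-up, Full Tracking.
Chamber Warm-up starts after Percussion Block ends, so nothing later overlaps Percussion Block either.
Woodwind Warm-up starts after Chamber Warm-up ends, so nothing later overlaps Chamber Warm-up either.
Full Tracking starts exactly when Woodwind Warm-up ends (back-to-back, no overlap).

no overlapping pairs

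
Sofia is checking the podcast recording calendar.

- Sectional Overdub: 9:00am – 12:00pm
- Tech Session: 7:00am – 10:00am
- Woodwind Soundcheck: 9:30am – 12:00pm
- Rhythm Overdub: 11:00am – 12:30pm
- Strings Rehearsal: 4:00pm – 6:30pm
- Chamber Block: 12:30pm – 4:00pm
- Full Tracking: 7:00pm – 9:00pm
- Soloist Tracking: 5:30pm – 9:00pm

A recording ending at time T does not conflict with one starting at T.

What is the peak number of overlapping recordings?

Sweep the timeline, counting +1 at each start and −1 at each end (ends before starts at a tie):
7:00am start Tech Session → 1
9:00am start Sectional Overdub → 2
9:30am start Woodwind Soundcheck → 3
10:00am end Tech Session → 2
11:00am start Rhythm Overdub → 3
12:00pm end Sectional Overdub → 2
12:00pm end Woodwind Soundcheck → 1
12:30pm end Rhythm Overdub → 0
12:30pm start Chamber Block → 1
4:00pm end Chamber Block → 0
4:00pm start Strings Rehearsal → 1
5:30pm start Soloist Tracking → 2
6:30pm end Strings Rehearsal → 1
7:00pm start Full Tracking → 2
9:00pm end Full Tracking → 1
9:00pm end Soloist Tracking → 0
Peak is 3, at 9:30am (Sectional Overdub, Tech Session, Woodwind Soundcheck).

3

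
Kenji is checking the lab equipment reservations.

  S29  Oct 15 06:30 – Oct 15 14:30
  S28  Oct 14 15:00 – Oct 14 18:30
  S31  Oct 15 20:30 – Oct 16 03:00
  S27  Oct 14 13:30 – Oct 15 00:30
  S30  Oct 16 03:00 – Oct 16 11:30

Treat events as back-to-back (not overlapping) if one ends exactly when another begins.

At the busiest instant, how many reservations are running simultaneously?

Walk through starts and ends in time order (an end at T is processed before a start at T):
Oct 14 13:30 start S27 → 1
Oct 14 15:00 start S28 → 2
Oct 14 18:30 end S28 → 1
Oct 15 00:30 end S27 → 0
Oct 15 06:30 start S29 → 1
Oct 15 14:30 end S29 → 0
Oct 15 20:30 start S31 → 1
Oct 16 03:00 end S31 → 0
Oct 16 03:00 start S30 → 1
Oct 16 11:30 end S30 → 0
Peak is 2, at Oct 14 15:00 (S27, S28).

2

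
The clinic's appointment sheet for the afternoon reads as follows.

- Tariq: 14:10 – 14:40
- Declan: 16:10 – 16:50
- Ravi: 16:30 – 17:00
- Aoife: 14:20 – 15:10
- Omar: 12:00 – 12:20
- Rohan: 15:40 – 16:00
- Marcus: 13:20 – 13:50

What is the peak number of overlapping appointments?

Walk through starts and ends in time order (an end at T is processed before a start at T):
12:00 start Omar → 1
12:20 end Omar → 0
13:20 start Marcus → 1
13:50 end Marcus → 0
14:10 start Tariq → 1
14:20 start Aoife → 2
14:40 end Tariq → 1
15:10 end Aoife → 0
15:40 start Rohan → 1
16:00 end Rohan → 0
16:10 start Declan → 1
16:30 start Ravi → 2
16:50 end Declan → 1
17:00 end Ravi → 0
Peak is 2, at 14:20 (Aoife, Tariq).

2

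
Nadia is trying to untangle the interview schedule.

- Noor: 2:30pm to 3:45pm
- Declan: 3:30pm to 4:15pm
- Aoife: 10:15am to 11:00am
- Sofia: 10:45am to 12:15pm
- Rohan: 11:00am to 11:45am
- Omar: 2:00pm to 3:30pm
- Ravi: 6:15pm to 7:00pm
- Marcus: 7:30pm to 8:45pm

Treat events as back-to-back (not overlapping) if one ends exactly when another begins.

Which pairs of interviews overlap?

Sorted by start: Aoife, Sofia, Rohan, Omar, Noor, Declan, Ravi, Marcus.
Sofia starts before Aoife ends → Aoife and Sofia overlap.
Rohan starts exactly when Aoife ends (back-to-back, no overlap) — done with Aoife.
Rohan starts before Sofia ends → Sofia and Rohan overlap.
Omar starts after Sofia ends — done with Sofia.
Omar starts after Rohan ends — done with Rohan.
Noor starts before Omar ends → Omar and Noor overlap.
Declan starts exactly when Omar ends (back-to-back, no overlap) — done with Omar.
Declan starts before Noor ends → Noor and Declan overlap.
Ravi starts after Noor ends — done with Noor.
Ravi starts after Declan ends — done with Declan.
Marcus starts after Ravi ends.

Aoife & Sofia, Declan & Noor, Noor & Omar, Rohan & Sofia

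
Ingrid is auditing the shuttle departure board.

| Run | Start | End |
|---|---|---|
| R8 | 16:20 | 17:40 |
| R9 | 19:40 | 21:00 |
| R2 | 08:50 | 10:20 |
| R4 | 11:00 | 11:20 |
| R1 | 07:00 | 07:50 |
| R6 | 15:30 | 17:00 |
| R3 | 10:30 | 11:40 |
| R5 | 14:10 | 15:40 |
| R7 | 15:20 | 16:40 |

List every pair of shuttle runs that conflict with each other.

Two intervals overlap when each starts before the other ends.
Sorted by start: R1, R2, R3, R4, R5, R7, R6, R8, R9.
R2 starts after R1 ends, so nothing later overlaps R1 either.
R3 starts after R2 ends, so nothing later overlaps R2 either.
R4 starts before R3 ends → R3 and R4 overlap.
R5 starts after R3 ends, so nothing later overlaps R3 either.
R5 starts after R4 ends, so nothing later overlaps R4 either.
R7 starts before R5 ends → R5 and R7 overlap.
R6 starts before R5 ends → R5 and R6 overlap.
R8 starts after R5 ends, so nothing later overlaps R5 either.
R6 starts before R7 ends → R7 and R6 overlap.
R8 starts before R7 ends → R7 and R8 overlap.
R9 starts after R7 ends.
R8 starts before R6 ends → R6 and R8 overlap.
R9 starts after R6 ends.
R9 starts after R8 ends.

R3 & R4, R5 & R6, R5 & R7, R6 & R7, R6 & R8, R7 & R8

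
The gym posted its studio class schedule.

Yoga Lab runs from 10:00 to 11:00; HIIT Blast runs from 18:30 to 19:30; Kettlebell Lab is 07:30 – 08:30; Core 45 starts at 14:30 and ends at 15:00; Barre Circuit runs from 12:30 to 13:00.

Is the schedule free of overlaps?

Two intervals overlap when each starts before the other ends.
Sorted by start: Kettlebell Lab, Yoga Lab, Barre Circuit, Core 45, HIIT Blast.
Yoga Lab starts after Kettlebell Lab ends — done with Kettlebell Lab.
Barre Circuit starts after Yoga Lab ends — done with Yoga Lab.
Core 45 starts after Barre Circuit ends — done with Barre Circuit.
HIIT Blast starts after Core 45 ends.
Every pair is clear; the schedule has no overlaps.

Yes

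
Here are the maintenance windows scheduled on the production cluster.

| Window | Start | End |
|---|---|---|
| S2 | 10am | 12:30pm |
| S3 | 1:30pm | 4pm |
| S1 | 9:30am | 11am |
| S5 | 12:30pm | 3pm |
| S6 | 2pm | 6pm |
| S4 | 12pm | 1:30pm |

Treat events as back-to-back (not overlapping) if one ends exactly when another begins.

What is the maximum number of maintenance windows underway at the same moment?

Sort all start/end points and keep a running count:
9:30am start S1 → 1
10am start S2 → 2
11am end S1 → 1
12pm start S4 → 2
12:30pm end S2 → 1
12:30pm start S5 → 2
1:30pm end S4 → 1
1:30pm start S3 → 2
2pm start S6 → 3
3pm end S5 → 2
4pm end S3 → 1
6pm end S6 → 0
Peak is 3, at 2pm (S3, S5, S6).

3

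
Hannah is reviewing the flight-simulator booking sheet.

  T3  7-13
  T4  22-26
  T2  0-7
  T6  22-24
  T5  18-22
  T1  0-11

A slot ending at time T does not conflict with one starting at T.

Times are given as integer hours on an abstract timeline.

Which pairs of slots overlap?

T1 & T2, T1 & T3, T4 & T6

Sorted by start: T1, T2, T3, T5, T4, T6.
T2 starts before T1 ends → T1 and T2 overlap.
T3 starts before T1 ends → T1 and T3 overlap.
T5 starts after T1 ends — done with T1.
T3 starts exactly when T2 ends (back-to-back, no overlap) — done with T2.
T5 starts after T3 ends — done with T3.
T4 starts exactly when T5 ends (back-to-back, no overlap) — done with T5.
T6 starts before T4 ends → T4 and T6 overlap.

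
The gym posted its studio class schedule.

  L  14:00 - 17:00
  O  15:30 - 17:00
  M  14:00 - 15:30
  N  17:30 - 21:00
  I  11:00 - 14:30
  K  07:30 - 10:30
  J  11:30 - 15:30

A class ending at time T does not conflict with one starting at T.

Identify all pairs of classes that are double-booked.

I & J, I & L, I & M, J & L, J & M, L & M, L & O

Two intervals overlap when each starts before the other ends.
Sorted by start: K, I, J, L, M, O, N.
I starts after K ends; K is clear from here.
J starts before I ends → I and J overlap.
L starts before I ends → I and L overlap.
M starts before I ends → I and M overlap.
O starts after I ends; I is clear from here.
L starts before J ends → J and L overlap.
M starts before J ends → J and M overlap.
O starts exactly when J ends (back-to-back, no overlap); J is clear from here.
M starts before L ends → L and M overlap.
O starts before L ends → L and O overlap.
N starts after L ends.
O starts exactly when M ends (back-to-back, no overlap); M is clear from here.
N starts after O ends.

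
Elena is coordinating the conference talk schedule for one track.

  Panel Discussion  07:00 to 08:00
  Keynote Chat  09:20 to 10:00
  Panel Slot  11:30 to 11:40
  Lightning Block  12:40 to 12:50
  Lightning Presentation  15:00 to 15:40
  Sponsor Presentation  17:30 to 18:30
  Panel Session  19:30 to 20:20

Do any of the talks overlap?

Sorted by start: Panel Discussion, Keynote Chat, Panel Slot, Lightning Block, Lightning Presentation, Sponsor Presentation, Panel Session.
Keynote Chat starts after Panel Discussion ends; Panel Discussion is clear from here.
Panel Slot starts after Keynote Chat ends; Keynote Chat is clear from here.
Lightning Block starts after Panel Slot ends; Panel Slot is clear from here.
Lightning Presentation starts after Lightning Block ends; Lightning Block is clear from here.
Sponsor Presentation starts after Lightning Presentation ends; Lightning Presentation is clear from here.
Panel Session starts after Sponsor Presentation ends.
Every pair is clear; the schedule has no overlaps.

No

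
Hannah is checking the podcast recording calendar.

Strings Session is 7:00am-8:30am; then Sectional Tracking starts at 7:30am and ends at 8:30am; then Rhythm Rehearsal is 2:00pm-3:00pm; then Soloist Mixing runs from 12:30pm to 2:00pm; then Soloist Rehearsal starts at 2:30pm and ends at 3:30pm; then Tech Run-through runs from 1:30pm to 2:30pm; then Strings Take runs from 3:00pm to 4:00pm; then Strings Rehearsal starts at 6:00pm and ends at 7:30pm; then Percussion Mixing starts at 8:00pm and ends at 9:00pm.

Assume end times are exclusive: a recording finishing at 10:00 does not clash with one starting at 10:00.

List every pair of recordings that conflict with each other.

Rhythm Rehearsal & Soloist Rehearsal, Rhythm Rehearsal & Tech Run-through, Sectional Tracking & Strings Session, Soloist Mixing & Tech Run-through, Soloist Rehearsal & Strings Take

Sorted by start: Strings Session, Sectional Tracking, Soloist Mixing, Tech Run-through, Rhythm Rehearsal, Soloist Rehearsal, Strings Take, Strings Rehearsal, Percussion Mixing.
Sectional Tracking starts before Strings Session ends → Strings Session and Sectional Tracking overlap.
Soloist Mixing starts after Strings Session ends; Strings Session is clear from here.
Soloist Mixing starts after Sectional Tracking ends; Sectional Tracking is clear from here.
Tech Run-through starts before Soloist Mixing ends → Soloist Mixing and Tech Run-through overlap.
Rhythm Rehearsal starts exactly when Soloist Mixing ends (back-to-back, no overlap); Soloist Mixing is clear from here.
Rhythm Rehearsal starts before Tech Run-through ends → Tech Run-through and Rhythm Rehearsal overlap.
Soloist Rehearsal starts exactly when Tech Run-through ends (back-to-back, no overlap); Tech Run-through is clear from here.
Soloist Rehearsal starts before Rhythm Rehearsal ends → Rhythm Rehearsal and Soloist Rehearsal overlap.
Strings Take starts exactly when Rhythm Rehearsal ends (back-to-back, no overlap); Rhythm Rehearsal is clear from here.
Strings Take starts before Soloist Rehearsal ends → Soloist Rehearsal and Strings Take overlap.
Strings Rehearsal starts after Soloist Rehearsal ends; Soloist Rehearsal is clear from here.
Strings Rehearsal starts after Strings Take ends; Strings Take is clear from here.
Percussion Mixing starts after Strings Rehearsal ends.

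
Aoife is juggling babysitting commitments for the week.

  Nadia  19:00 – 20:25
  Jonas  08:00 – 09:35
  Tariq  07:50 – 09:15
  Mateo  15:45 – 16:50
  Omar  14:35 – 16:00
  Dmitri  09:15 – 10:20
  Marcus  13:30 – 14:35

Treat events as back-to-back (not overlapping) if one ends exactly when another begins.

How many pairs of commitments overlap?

Check each pair: they overlap iff neither finishes before the other starts.
Sorted by start: Tariq, Jonas, Dmitri, Marcus, Omar, Mateo, Nadia.
Jonas starts before Tariq ends → Tariq and Jonas overlap.
Dmitri starts exactly when Tariq ends (back-to-back, no overlap), so nothing later overlaps Tariq either.
Dmitri starts before Jonas ends → Jonas and Dmitri overlap.
Marcus starts after Jonas ends, so nothing later overlaps Jonas either.
Marcus starts after Dmitri ends, so nothing later overlaps Dmitri either.
Omar starts exactly when Marcus ends (back-to-back, no overlap), so nothing later overlaps Marcus either.
Mateo starts before Omar ends → Omar and Mateo overlap.
Nadia starts after Omar ends.
Nadia starts after Mateo ends.
Overlapping pairs: Dmitri & Jonas, Jonas & Tariq, Mateo & Omar — 3 in total.

3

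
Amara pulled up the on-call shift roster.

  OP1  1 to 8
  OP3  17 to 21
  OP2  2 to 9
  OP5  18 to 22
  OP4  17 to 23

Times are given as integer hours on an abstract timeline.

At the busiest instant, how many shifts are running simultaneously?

3

Walk through starts and ends in time order (an end at T is processed before a start at T):
1 start OP1 → 1
2 start OP2 → 2
8 end OP1 → 1
9 end OP2 → 0
17 start OP3 → 1
17 start OP4 → 2
18 start OP5 → 3
21 end OP3 → 2
22 end OP5 → 1
23 end OP4 → 0
Peak is 3, at 18 (OP3, OP4, OP5).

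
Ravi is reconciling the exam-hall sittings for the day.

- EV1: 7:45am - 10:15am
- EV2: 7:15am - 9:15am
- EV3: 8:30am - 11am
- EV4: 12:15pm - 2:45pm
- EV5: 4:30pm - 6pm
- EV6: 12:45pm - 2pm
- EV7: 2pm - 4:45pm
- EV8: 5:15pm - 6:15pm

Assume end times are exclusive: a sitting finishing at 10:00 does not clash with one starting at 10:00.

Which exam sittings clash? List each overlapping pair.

Two intervals overlap when each starts before the other ends.
Sorted by start: EV2, EV1, EV3, EV4, EV6, EV7, EV5, EV8.
EV1 starts before EV2 ends → EV2 and EV1 overlap.
EV3 starts before EV2 ends → EV2 and EV3 overlap.
EV4 starts after EV2 ends — done with EV2.
EV3 starts before EV1 ends → EV1 and EV3 overlap.
EV4 starts after EV1 ends — done with EV1.
EV4 starts after EV3 ends — done with EV3.
EV6 starts before EV4 ends → EV4 and EV6 overlap.
EV7 starts before EV4 ends → EV4 and EV7 overlap.
EV5 starts after EV4 ends — done with EV4.
EV7 starts exactly when EV6 ends (back-to-back, no overlap) — done with EV6.
EV5 starts before EV7 ends → EV7 and EV5 overlap.
EV8 starts after EV7 ends.
EV8 starts before EV5 ends → EV5 and EV8 overlap.

EV1 & EV2, EV1 & EV3, EV2 & EV3, EV4 & EV6, EV4 & EV7, EV5 & EV7, EV5 & EV8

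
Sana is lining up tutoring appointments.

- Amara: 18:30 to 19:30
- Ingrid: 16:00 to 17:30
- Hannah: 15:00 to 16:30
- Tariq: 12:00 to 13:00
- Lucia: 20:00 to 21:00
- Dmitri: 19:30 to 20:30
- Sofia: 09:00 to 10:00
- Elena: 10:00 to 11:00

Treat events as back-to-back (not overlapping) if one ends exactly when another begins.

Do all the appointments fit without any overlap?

Sorted by start: Sofia, Elena, Tariq, Hannah, Ingrid, Amara, Dmitri, Lucia.
Elena starts exactly when Sofia ends (back-to-back, no overlap), so Sofia has no further overlaps.
Tariq starts after Elena ends, so Elena has no further overlaps.
Hannah starts after Tariq ends, so Tariq has no further overlaps.
Ingrid starts before Hannah ends → Hannah and Ingrid overlap.
That's a conflict, so the schedule is not conflict-free.

No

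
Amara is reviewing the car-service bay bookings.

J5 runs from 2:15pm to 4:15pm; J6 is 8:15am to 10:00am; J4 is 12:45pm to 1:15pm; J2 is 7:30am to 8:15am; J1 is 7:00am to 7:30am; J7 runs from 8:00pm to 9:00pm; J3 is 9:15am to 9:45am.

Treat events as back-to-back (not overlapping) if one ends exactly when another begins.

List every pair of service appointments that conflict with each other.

J3 & J6

Two intervals overlap when each starts before the other ends.
Sorted by start: J1, J2, J6, J3, J4, J5, J7.
J2 starts exactly when J1 ends (back-to-back, no overlap) — done with J1.
J6 starts exactly when J2 ends (back-to-back, no overlap) — done with J2.
J3 starts before J6 ends → J6 and J3 overlap.
J4 starts after J6 ends — done with J6.
J4 starts after J3 ends — done with J3.
J5 starts after J4 ends — done with J4.
J7 starts after J5 ends.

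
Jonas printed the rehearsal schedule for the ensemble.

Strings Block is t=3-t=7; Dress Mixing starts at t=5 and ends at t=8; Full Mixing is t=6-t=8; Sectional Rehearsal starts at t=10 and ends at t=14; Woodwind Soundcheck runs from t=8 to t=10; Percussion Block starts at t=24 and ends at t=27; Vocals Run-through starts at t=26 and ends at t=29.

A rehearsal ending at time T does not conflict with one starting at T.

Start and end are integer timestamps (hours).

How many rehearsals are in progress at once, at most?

Sort all start/end points and keep a running count:
t=3 start Strings Block → 1
t=5 start Dress Mixing → 2
t=6 start Full Mixing → 3
t=7 end Strings Block → 2
t=8 end Dress Mixing → 1
t=8 end Full Mixing → 0
t=8 start Woodwind Soundcheck → 1
t=10 end Woodwind Soundcheck → 0
t=10 start Sectional Rehearsal → 1
t=14 end Sectional Rehearsal → 0
t=24 start Percussion Block → 1
t=26 start Vocals Run-through → 2
t=27 end Percussion Block → 1
t=29 end Vocals Run-through → 0
Peak is 3, at t=6 (Dress Mixing, Full Mixing, Strings Block).

3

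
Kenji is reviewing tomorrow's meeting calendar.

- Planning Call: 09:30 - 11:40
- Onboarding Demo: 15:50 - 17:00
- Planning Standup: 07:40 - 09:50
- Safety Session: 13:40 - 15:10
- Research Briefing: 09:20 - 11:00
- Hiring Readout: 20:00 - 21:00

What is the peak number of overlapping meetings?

Sort all start/end points and keep a running count:
07:40 start Planning Standup → 1
09:20 start Research Briefing → 2
09:30 start Planning Call → 3
09:50 end Planning Standup → 2
11:00 end Research Briefing → 1
11:40 end Planning Call → 0
13:40 start Safety Session → 1
15:10 end Safety Session → 0
15:50 start Onboarding Demo → 1
17:00 end Onboarding Demo → 0
20:00 start Hiring Readout → 1
21:00 end Hiring Readout → 0
Peak is 3, at 09:30 (Planning Call, Planning Standup, Research Briefing).

3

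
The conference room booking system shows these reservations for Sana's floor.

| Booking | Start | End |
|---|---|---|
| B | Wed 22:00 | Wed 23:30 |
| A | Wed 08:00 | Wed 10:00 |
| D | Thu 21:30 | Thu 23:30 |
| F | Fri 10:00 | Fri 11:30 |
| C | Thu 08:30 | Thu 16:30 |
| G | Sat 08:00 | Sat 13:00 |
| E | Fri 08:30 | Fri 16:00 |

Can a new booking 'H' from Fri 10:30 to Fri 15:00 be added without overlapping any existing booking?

A: ends Wed 10:00 at or before H starts Fri 10:30 → clear.
B: ends Wed 23:30 at or before H starts Fri 10:30 → clear.
C: ends Thu 16:30 at or before H starts Fri 10:30 → clear.
D: ends Thu 23:30 at or before H starts Fri 10:30 → clear.
E: starts Fri 08:30 before H ends Fri 15:00, and ends Fri 16:00 after H starts Fri 10:30 → overlap.
F: starts Fri 10:00 before H ends Fri 15:00, and ends Fri 11:30 after H starts Fri 10:30 → overlap.
G: starts Sat 08:00 at or after H ends Fri 15:00 → clear.
H overlaps E, F.

No — it overlaps E, F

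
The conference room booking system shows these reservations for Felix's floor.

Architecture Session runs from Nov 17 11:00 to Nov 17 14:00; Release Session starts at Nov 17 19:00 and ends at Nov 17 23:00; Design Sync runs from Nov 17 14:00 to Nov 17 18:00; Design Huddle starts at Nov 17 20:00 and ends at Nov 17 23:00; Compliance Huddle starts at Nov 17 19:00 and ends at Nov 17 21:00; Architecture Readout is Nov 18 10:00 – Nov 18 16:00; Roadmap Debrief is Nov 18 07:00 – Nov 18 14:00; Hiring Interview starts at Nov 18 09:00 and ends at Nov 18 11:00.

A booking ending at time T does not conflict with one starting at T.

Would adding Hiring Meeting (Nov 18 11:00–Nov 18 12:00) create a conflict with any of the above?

Yes — it overlaps Architecture Readout, Roadmap Debrief

Architecture Session: ends Nov 17 14:00 at or before Hiring Meeting starts Nov 18 11:00 → clear.
Design Sync: ends Nov 17 18:00 at or before Hiring Meeting starts Nov 18 11:00 → clear.
Release Session: ends Nov 17 23:00 at or before Hiring Meeting starts Nov 18 11:00 → clear.
Compliance Huddle: ends Nov 17 21:00 at or before Hiring Meeting starts Nov 18 11:00 → clear.
Design Huddle: ends Nov 17 23:00 at or before Hiring Meeting starts Nov 18 11:00 → clear.
Roadmap Debrief: starts Nov 18 07:00 before Hiring Meeting ends Nov 18 12:00, and ends Nov 18 14:00 after Hiring Meeting starts Nov 18 11:00 → overlap.
Hiring Interview: ends Nov 18 11:00 at or before Hiring Meeting starts Nov 18 11:00 → clear.
Architecture Readout: starts Nov 18 10:00 before Hiring Meeting ends Nov 18 12:00, and ends Nov 18 16:00 after Hiring Meeting starts Nov 18 11:00 → overlap.
Hiring Meeting overlaps Architecture Readout, Roadmap Debrief.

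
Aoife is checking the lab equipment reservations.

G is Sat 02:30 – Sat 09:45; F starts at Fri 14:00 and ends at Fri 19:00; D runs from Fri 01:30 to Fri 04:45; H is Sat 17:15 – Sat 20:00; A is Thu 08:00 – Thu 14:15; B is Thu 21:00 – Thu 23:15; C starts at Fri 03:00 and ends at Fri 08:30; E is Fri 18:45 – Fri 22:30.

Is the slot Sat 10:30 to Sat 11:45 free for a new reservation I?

Yes — the slot is free

A: ends Thu 14:15 at or before I starts Sat 10:30 → clear.
B: ends Thu 23:15 at or before I starts Sat 10:30 → clear.
D: ends Fri 04:45 at or before I starts Sat 10:30 → clear.
C: ends Fri 08:30 at or before I starts Sat 10:30 → clear.
F: ends Fri 19:00 at or before I starts Sat 10:30 → clear.
E: ends Fri 22:30 at or before I starts Sat 10:30 → clear.
G: ends Sat 09:45 at or before I starts Sat 10:30 → clear.
H: starts Sat 17:15 at or after I ends Sat 11:45 → clear.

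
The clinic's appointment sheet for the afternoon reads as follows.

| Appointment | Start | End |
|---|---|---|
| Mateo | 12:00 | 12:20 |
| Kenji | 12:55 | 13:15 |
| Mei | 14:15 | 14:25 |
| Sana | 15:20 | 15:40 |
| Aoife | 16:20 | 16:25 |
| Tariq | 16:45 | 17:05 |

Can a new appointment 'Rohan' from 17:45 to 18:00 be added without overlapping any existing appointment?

Yes — the slot is free

Mateo: ends 12:20 at or before Rohan starts 17:45 → clear.
Kenji: ends 13:15 at or before Rohan starts 17:45 → clear.
Mei: ends 14:25 at or before Rohan starts 17:45 → clear.
Sana: ends 15:40 at or before Rohan starts 17:45 → clear.
Aoife: ends 16:25 at or before Rohan starts 17:45 → clear.
Tariq: ends 17:05 at or before Rohan starts 17:45 → clear.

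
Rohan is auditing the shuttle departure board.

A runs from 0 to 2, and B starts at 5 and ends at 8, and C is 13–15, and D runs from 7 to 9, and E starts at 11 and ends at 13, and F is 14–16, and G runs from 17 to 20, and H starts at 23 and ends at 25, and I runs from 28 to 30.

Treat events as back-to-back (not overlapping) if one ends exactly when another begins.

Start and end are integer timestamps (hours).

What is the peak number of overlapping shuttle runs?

2

Sort all start/end points and keep a running count:
0 start A → 1
2 end A → 0
5 start B → 1
7 start D → 2
8 end B → 1
9 end D → 0
11 start E → 1
13 end E → 0
13 start C → 1
14 start F → 2
15 end C → 1
16 end F → 0
17 start G → 1
20 end G → 0
23 start H → 1
25 end H → 0
28 start I → 1
30 end I → 0
Peak is 2, at 7 (B, D).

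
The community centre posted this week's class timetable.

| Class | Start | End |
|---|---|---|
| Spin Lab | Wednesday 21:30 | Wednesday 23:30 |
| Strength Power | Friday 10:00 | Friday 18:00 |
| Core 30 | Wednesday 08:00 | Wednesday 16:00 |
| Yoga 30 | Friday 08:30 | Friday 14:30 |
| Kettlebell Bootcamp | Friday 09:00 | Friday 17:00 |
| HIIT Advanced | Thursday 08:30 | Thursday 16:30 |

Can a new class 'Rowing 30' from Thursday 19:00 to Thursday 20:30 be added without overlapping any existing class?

Core 30: ends Wednesday 16:00 at or before Rowing 30 starts Thursday 19:00 → clear.
Spin Lab: ends Wednesday 23:30 at or before Rowing 30 starts Thursday 19:00 → clear.
HIIT Advanced: ends Thursday 16:30 at or before Rowing 30 starts Thursday 19:00 → clear.
Yoga 30: starts Friday 08:30 at or after Rowing 30 ends Thursday 20:30 → clear.
Kettlebell Bootcamp: starts Friday 09:00 at or after Rowing 30 ends Thursday 20:30 → clear.
Strength Power: starts Friday 10:00 at or after Rowing 30 ends Thursday 20:30 → clear.

Yes — the slot is free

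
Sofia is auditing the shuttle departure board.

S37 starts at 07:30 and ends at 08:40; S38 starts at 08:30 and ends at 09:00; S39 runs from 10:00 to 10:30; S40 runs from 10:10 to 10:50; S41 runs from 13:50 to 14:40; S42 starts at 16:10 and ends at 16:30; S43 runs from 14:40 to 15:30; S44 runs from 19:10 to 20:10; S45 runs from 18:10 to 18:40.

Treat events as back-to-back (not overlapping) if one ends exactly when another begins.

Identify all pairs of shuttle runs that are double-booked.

S37 & S38, S39 & S40

Sorted by start: S37, S38, S39, S40, S41, S43, S42, S45, S44.
S38 starts before S37 ends → S37 and S38 overlap.
S39 starts after S37 ends; S37 is clear from here.
S39 starts after S38 ends; S38 is clear from here.
S40 starts before S39 ends → S39 and S40 overlap.
S41 starts after S39 ends; S39 is clear from here.
S41 starts after S40 ends; S40 is clear from here.
S43 starts exactly when S41 ends (back-to-back, no overlap); S41 is clear from here.
S42 starts after S43 ends; S43 is clear from here.
S45 starts after S42 ends; S42 is clear from here.
S44 starts after S45 ends.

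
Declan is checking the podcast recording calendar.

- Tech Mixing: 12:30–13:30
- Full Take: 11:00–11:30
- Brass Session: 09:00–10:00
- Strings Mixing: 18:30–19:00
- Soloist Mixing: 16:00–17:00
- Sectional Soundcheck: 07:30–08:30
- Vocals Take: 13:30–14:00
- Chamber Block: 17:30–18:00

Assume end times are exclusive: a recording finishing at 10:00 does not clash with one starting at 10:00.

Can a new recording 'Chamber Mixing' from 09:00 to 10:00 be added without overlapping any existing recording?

Sectional Soundcheck: ends 08:30 at or before Chamber Mixing starts 09:00 → clear.
Brass Session: starts 09:00 before Chamber Mixing ends 10:00, and ends 10:00 after Chamber Mixing starts 09:00 → overlap.
Full Take: starts 11:00 at or after Chamber Mixing ends 10:00 → clear.
Tech Mixing: starts 12:30 at or after Chamber Mixing ends 10:00 → clear.
Vocals Take: starts 13:30 at or after Chamber Mixing ends 10:00 → clear.
Soloist Mixing: starts 16:00 at or after Chamber Mixing ends 10:00 → clear.
Chamber Block: starts 17:30 at or after Chamber Mixing ends 10:00 → clear.
Strings Mixing: starts 18:30 at or after Chamber Mixing ends 10:00 → clear.
Chamber Mixing overlaps Brass Session.

No — it overlaps Brass Session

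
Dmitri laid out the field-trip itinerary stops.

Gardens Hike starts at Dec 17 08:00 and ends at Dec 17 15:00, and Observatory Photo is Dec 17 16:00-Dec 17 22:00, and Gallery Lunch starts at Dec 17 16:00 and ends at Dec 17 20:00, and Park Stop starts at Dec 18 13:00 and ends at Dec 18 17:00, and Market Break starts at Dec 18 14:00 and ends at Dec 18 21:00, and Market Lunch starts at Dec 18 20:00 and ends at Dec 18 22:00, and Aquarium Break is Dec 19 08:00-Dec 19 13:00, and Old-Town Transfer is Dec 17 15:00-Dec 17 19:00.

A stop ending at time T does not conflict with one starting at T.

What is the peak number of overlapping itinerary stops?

Sort all start/end points and keep a running count:
Dec 17 08:00 start Gardens Hike → 1
Dec 17 15:00 end Gardens Hike → 0
Dec 17 15:00 start Old-Town Transfer → 1
Dec 17 16:00 start Gallery Lunch → 2
Dec 17 16:00 start Observatory Photo → 3
Dec 17 19:00 end Old-Town Transfer → 2
Dec 17 20:00 end Gallery Lunch → 1
Dec 17 22:00 end Observatory Photo → 0
Dec 18 13:00 start Park Stop → 1
Dec 18 14:00 start Market Break → 2
Dec 18 17:00 end Park Stop → 1
Dec 18 20:00 start Market Lunch → 2
Dec 18 21:00 end Market Break → 1
Dec 18 22:00 end Market Lunch → 0
Dec 19 08:00 start Aquarium Break → 1
Dec 19 13:00 end Aquarium Break → 0
Peak is 3, at Dec 17 16:00 (Gallery Lunch, Observatory Photo, Old-Town Transfer).

3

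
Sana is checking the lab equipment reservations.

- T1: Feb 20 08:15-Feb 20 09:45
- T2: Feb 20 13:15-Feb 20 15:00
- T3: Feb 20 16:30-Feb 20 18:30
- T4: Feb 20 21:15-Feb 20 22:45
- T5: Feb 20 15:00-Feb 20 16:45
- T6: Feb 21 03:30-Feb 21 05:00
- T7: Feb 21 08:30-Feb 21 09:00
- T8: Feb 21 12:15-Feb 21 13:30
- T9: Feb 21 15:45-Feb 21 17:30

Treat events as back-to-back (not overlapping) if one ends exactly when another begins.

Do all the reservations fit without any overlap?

No

Two intervals overlap when each starts before the other ends.
Sorted by start: T1, T2, T5, T3, T4, T6, T7, T8, T9.
T2 starts after T1 ends, so nothing later overlaps T1 either.
T5 starts exactly when T2 ends (back-to-back, no overlap), so nothing later overlaps T2 either.
T3 starts before T5 ends → T5 and T3 overlap.
That's a conflict, so the schedule is not conflict-free.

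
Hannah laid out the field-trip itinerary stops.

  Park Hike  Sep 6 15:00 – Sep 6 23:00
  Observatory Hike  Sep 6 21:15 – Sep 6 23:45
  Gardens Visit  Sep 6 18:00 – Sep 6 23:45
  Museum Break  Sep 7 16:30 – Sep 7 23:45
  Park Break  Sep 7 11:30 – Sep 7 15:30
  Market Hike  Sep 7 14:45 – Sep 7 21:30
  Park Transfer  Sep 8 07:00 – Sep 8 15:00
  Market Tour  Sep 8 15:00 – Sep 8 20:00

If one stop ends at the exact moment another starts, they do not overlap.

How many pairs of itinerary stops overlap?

Sorted by start: Park Hike, Gardens Visit, Observatory Hike, Park Break, Market Hike, Museum Break, Park Transfer, Market Tour.
Gardens Visit starts before Park Hike ends → Park Hike and Gardens Visit overlap.
Observatory Hike starts before Park Hike ends → Park Hike and Observatory Hike overlap.
Park Break starts after Park Hike ends, so nothing later overlaps Park Hike either.
Observatory Hike starts before Gardens Visit ends → Gardens Visit and Observatory Hike overlap.
Park Break starts after Gardens Visit ends, so nothing later overlaps Gardens Visit either.
Park Break starts after Observatory Hike ends, so nothing later overlaps Observatory Hike either.
Market Hike starts before Park Break ends → Park Break and Market Hike overlap.
Museum Break starts after Park Break ends, so nothing later overlaps Park Break either.
Museum Break starts before Market Hike ends → Market Hike and Museum Break overlap.
Park Transfer starts after Market Hike ends, so nothing later overlaps Market Hike either.
Park Transfer starts after Museum Break ends, so nothing later overlaps Museum Break either.
Market Tour starts exactly when Park Transfer ends (back-to-back, no overlap).
Overlapping pairs: Gardens Visit & Observatory Hike, Gardens Visit & Park Hike, Market Hike & Museum Break, Market Hike & Park Break, Observatory Hike & Park Hike — 5 in total.

5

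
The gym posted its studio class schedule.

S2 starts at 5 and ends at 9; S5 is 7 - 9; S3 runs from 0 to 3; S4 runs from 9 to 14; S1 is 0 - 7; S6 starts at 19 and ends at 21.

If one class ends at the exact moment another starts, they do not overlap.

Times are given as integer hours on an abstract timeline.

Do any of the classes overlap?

Yes

Check each pair: they overlap iff neither finishes before the other starts.
Sorted by start: S1, S3, S2, S5, S4, S6.
S3 starts before S1 ends → S1 and S3 overlap.
That's a conflict, so the schedule is not conflict-free.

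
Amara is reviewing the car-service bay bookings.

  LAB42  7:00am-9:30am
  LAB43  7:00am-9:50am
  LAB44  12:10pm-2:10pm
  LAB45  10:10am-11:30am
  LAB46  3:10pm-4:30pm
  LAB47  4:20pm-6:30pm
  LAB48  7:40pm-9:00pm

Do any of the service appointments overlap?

Sorted by start: LAB42, LAB43, LAB45, LAB44, LAB46, LAB47, LAB48.
LAB43 starts before LAB42 ends → LAB42 and LAB43 overlap.
That's a conflict, so the schedule is not conflict-free.

Yes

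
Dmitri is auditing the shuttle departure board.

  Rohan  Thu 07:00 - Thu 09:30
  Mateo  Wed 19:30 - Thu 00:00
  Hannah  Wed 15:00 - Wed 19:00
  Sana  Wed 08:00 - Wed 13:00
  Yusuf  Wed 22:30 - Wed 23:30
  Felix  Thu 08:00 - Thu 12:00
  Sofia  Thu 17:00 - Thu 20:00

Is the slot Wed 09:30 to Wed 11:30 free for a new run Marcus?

Sana: starts Wed 08:00 before Marcus ends Wed 11:30, and ends Wed 13:00 after Marcus starts Wed 09:30 → overlap.
Hannah: starts Wed 15:00 at or after Marcus ends Wed 11:30 → clear.
Mateo: starts Wed 19:30 at or after Marcus ends Wed 11:30 → clear.
Yusuf: starts Wed 22:30 at or after Marcus ends Wed 11:30 → clear.
Rohan: starts Thu 07:00 at or after Marcus ends Wed 11:30 → clear.
Felix: starts Thu 08:00 at or after Marcus ends Wed 11:30 → clear.
Sofia: starts Thu 17:00 at or after Marcus ends Wed 11:30 → clear.
Marcus overlaps Sana.

No — it overlaps Sana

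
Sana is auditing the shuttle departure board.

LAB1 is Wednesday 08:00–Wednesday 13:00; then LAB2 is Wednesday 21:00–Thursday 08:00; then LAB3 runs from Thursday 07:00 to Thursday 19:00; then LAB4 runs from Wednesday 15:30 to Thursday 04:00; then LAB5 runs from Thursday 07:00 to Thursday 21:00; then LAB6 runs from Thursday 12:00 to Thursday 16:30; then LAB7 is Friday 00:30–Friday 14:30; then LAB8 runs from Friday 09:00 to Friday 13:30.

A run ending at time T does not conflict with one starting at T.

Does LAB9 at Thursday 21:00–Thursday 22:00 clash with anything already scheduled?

No — it doesn't clash with anything

LAB1: ends Wednesday 13:00 at or before LAB9 starts Thursday 21:00 → clear.
LAB4: ends Thursday 04:00 at or before LAB9 starts Thursday 21:00 → clear.
LAB2: ends Thursday 08:00 at or before LAB9 starts Thursday 21:00 → clear.
LAB3: ends Thursday 19:00 at or before LAB9 starts Thursday 21:00 → clear.
LAB5: ends Thursday 21:00 at or before LAB9 starts Thursday 21:00 → clear.
LAB6: ends Thursday 16:30 at or before LAB9 starts Thursday 21:00 → clear.
LAB7: starts Friday 00:30 at or after LAB9 ends Thursday 22:00 → clear.
LAB8: starts Friday 09:00 at or after LAB9 ends Thursday 22:00 → clear.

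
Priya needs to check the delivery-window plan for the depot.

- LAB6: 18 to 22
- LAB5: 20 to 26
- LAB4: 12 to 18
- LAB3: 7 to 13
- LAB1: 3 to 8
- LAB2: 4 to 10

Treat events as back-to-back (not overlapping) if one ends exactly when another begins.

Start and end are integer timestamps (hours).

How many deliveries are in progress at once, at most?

3

Sweep the timeline, counting +1 at each start and −1 at each end (ends before starts at a tie):
3 start LAB1 → 1
4 start LAB2 → 2
7 start LAB3 → 3
8 end LAB1 → 2
10 end LAB2 → 1
12 start LAB4 → 2
13 end LAB3 → 1
18 end LAB4 → 0
18 start LAB6 → 1
20 start LAB5 → 2
22 end LAB6 → 1
26 end LAB5 → 0
Peak is 3, at 7 (LAB1, LAB2, LAB3).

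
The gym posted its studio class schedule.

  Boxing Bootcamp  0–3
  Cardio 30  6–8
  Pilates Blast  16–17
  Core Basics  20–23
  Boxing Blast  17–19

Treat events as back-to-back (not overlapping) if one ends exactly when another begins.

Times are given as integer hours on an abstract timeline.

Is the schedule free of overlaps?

Check each pair: they overlap iff neither finishes before the other starts.
Sorted by start: Boxing Bootcamp, Cardio 30, Pilates Blast, Boxing Blast, Core Basics.
Cardio 30 starts after Boxing Bootcamp ends — done with Boxing Bootcamp.
Pilates Blast starts after Cardio 30 ends — done with Cardio 30.
Boxing Blast starts exactly when Pilates Blast ends (back-to-back, no overlap) — done with Pilates Blast.
Core Basics starts after Boxing Blast ends.
Every pair is clear; the schedule has no overlaps.

Yes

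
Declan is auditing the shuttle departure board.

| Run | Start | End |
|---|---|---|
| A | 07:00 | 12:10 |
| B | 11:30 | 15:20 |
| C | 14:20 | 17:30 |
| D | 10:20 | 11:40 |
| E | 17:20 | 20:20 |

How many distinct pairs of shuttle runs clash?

5

Sorted by start: A, D, B, C, E.
D starts before A ends → A and D overlap.
B starts before A ends → A and B overlap.
C starts after A ends, so nothing later overlaps A either.
B starts before D ends → D and B overlap.
C starts after D ends, so nothing later overlaps D either.
C starts before B ends → B and C overlap.
E starts after B ends.
E starts before C ends → C and E overlap.
Overlapping pairs: A & B, A & D, B & C, B & D, C & E — 5 in total.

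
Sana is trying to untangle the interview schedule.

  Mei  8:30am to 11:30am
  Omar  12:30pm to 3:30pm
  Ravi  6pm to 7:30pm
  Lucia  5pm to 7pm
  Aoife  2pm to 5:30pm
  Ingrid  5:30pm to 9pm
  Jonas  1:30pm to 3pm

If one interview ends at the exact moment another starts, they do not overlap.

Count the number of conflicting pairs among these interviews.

7

Check each pair: they overlap iff neither finishes before the other starts.
Sorted by start: Mei, Omar, Jonas, Aoife, Lucia, Ingrid, Ravi.
Omar starts after Mei ends, so Mei has no further overlaps.
Jonas starts before Omar ends → Omar and Jonas overlap.
Aoife starts before Omar ends → Omar and Aoife overlap.
Lucia starts after Omar ends, so Omar has no further overlaps.
Aoife starts before Jonas ends → Jonas and Aoife overlap.
Lucia starts after Jonas ends, so Jonas has no further overlaps.
Lucia starts before Aoife ends → Aoife and Lucia overlap.
Ingrid starts exactly when Aoife ends (back-to-back, no overlap), so Aoife has no further overlaps.
Ingrid starts before Lucia ends → Lucia and Ingrid overlap.
Ravi starts before Lucia ends → Lucia and Ravi overlap.
Ravi starts before Ingrid ends → Ingrid and Ravi overlap.
Overlapping pairs: Aoife & Jonas, Aoife & Lucia, Aoife & Omar, Ingrid & Lucia, Ingrid & Ravi, Jonas & Omar, Lucia & Ravi — 7 in total.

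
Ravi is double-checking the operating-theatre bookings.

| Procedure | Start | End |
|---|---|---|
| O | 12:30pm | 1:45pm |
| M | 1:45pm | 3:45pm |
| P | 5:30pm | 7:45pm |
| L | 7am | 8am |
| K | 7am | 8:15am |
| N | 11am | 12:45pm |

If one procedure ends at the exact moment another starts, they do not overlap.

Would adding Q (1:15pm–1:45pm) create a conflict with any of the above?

Yes — it overlaps O

K: ends 8:15am at or before Q starts 1:15pm → clear.
L: ends 8am at or before Q starts 1:15pm → clear.
N: ends 12:45pm at or before Q starts 1:15pm → clear.
O: starts 12:30pm before Q ends 1:45pm, and ends 1:45pm after Q starts 1:15pm → overlap.
M: starts 1:45pm at or after Q ends 1:45pm → clear.
P: starts 5:30pm at or after Q ends 1:45pm → clear.
Q overlaps O.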